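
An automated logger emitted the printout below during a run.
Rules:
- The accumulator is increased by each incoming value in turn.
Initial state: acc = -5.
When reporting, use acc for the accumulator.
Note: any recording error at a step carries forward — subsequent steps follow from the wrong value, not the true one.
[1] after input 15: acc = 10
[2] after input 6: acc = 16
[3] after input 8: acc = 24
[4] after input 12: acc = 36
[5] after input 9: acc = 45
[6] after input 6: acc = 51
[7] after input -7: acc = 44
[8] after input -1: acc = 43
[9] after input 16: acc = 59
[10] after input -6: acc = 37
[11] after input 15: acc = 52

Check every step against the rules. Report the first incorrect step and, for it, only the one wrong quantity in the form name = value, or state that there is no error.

step 1: acc = -5 + 15 = 10 -> matches
step 2: acc = 10 + 6 = 16 -> confirmed correct
step 3: acc = 16 + 8 = 24 -> checks out
step 4: acc = 24 + 12 = 36 -> exactly as logged
step 5: acc = 36 + 9 = 45 -> confirmed correct
step 6: acc = 45 + 6 = 51 -> same as recorded
step 7: acc = 51 + -7 = 44 -> same as recorded
step 8: acc = 44 + -1 = 43 -> confirmed correct
step 9: acc = 43 + 16 = 59 -> consistent with the printout
step 10: acc = 59 + -6 = 53 -> the printout has a different value
Conclusion: step 10 carries the first error; the entry should be acc = 53.

step 10, acc = 53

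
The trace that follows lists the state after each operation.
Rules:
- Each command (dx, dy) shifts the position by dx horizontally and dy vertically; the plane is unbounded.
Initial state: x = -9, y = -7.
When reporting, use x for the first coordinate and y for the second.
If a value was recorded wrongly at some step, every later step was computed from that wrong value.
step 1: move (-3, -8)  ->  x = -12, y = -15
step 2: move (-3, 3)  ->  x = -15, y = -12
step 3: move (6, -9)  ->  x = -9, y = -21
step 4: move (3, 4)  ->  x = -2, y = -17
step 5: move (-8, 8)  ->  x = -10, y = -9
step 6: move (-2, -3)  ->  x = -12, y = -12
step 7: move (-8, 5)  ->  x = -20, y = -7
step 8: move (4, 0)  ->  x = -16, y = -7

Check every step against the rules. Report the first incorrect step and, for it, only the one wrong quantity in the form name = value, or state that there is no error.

1. x = -9 + (-3) = -12, y = -7 + (-8) = -15 (no discrepancy)
2. x = -12 + (-3) = -15, y = -15 + (3) = -12 (consistent with the trace)
3. x = -15 + (6) = -9, y = -12 + (-9) = -21 (in agreement)
4. x = -9 + (3) = -6, y = -21 + (4) = -17 (the trace disagrees here)
The audit stops at step 4: the recorded entry is wrong and should be x = -6.

step 4, x = -6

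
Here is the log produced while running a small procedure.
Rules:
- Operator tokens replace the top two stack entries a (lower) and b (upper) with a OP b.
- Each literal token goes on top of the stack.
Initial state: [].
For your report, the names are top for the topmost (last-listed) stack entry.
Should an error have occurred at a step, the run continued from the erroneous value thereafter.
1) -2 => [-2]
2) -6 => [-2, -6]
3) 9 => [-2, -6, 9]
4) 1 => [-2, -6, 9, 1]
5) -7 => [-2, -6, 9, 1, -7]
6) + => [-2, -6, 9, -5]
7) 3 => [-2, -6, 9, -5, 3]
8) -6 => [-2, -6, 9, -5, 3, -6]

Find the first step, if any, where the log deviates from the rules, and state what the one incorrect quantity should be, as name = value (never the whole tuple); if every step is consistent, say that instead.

step 6, top = -6

Recomputing the run from the initial state:
step 1: [-2]
step 2: [-2, -6]
step 3: [-2, -6, 9]
step 4: [-2, -6, 9, 1]
step 5: [-2, -6, 9, 1, -7]
step 6: [-2, -6, 9, -6]
step 7: [-2, -6, 9, -6, 3]
step 8: [-2, -6, 9, -6, 3, -6]
The first disagreement with the log is at step 6, where the value should be top = -6.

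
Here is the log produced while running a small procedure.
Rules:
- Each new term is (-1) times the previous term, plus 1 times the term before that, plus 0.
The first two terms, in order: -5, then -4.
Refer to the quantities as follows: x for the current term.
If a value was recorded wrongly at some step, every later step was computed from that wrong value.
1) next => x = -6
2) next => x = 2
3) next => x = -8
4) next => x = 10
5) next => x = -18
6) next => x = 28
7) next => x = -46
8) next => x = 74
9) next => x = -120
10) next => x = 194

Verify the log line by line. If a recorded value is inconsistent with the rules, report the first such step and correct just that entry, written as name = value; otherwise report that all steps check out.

step 1, x = -1

Step 1: x = -1*(-4) + (1)*(-5) + (0) = -1 — the entry is off here.
First incorrect step: 1; the correct value is x = -1.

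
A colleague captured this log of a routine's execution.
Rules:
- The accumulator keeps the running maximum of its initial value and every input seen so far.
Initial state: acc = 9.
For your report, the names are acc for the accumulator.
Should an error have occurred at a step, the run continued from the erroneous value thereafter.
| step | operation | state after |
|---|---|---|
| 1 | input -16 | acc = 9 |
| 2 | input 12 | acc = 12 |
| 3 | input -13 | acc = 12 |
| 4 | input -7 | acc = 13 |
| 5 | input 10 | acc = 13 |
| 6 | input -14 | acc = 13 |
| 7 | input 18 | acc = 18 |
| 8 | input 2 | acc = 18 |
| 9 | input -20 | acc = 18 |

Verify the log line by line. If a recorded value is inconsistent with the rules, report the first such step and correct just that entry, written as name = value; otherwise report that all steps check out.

step 4, acc = 12

Step 1: acc = max(9, -16) = 9 — same as recorded.
Step 2: acc = max(9, 12) = 12 — verified.
Step 3: acc = max(12, -13) = 12 — no discrepancy.
Step 4: acc = max(12, -7) = 12 — the log disagrees here.
Conclusion: step 4 carries the first error; the entry should be acc = 12.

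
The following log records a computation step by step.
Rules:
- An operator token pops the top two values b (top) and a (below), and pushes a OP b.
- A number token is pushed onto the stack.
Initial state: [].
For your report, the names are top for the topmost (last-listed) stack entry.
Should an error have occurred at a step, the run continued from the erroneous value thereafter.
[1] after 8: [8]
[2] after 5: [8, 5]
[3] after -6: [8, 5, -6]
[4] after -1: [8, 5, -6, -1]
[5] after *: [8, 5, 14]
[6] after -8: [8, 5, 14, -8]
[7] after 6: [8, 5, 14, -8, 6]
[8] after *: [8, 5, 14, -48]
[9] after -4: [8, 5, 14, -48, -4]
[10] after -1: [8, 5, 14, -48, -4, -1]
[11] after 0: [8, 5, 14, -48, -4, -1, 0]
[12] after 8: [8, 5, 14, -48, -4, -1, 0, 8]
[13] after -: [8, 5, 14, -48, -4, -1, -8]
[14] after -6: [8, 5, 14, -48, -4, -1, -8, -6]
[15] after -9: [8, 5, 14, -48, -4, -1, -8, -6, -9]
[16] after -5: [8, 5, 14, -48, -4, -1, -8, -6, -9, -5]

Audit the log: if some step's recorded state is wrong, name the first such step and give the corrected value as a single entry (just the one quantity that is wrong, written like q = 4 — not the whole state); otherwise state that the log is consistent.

step 5, top = 6

Step 1: push 8: top = 8 — same as recorded.
Step 2: push 5: top = 5 — in agreement.
Step 3: push -6: top = -6 — exactly as logged.
Step 4: push -1: top = -1 — no discrepancy.
Step 5: -6 * -1 = 6 — this is not what the log shows.
First incorrect step: 5; the correct value is top = 6.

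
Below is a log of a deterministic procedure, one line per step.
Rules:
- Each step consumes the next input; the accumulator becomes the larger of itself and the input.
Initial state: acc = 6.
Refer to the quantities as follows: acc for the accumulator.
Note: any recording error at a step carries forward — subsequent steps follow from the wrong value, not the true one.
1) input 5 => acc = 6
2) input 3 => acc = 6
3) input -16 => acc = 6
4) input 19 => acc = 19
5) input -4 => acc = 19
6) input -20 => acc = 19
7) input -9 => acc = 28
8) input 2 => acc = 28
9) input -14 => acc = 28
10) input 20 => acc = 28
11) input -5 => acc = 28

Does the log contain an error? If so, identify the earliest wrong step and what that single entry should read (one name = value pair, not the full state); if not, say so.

step 7, acc = 19

1. acc = max(6, 5) = 6 (same as recorded)
2. acc = max(6, 3) = 6 (no discrepancy)
3. acc = max(6, -16) = 6 (matches)
4. acc = max(6, 19) = 19 (exactly as logged)
5. acc = max(19, -4) = 19 (agrees with the log)
6. acc = max(19, -20) = 19 (confirmed correct)
7. acc = max(19, -9) = 19 (not what was recorded)
First incorrect step: 7; the correct value is acc = 19.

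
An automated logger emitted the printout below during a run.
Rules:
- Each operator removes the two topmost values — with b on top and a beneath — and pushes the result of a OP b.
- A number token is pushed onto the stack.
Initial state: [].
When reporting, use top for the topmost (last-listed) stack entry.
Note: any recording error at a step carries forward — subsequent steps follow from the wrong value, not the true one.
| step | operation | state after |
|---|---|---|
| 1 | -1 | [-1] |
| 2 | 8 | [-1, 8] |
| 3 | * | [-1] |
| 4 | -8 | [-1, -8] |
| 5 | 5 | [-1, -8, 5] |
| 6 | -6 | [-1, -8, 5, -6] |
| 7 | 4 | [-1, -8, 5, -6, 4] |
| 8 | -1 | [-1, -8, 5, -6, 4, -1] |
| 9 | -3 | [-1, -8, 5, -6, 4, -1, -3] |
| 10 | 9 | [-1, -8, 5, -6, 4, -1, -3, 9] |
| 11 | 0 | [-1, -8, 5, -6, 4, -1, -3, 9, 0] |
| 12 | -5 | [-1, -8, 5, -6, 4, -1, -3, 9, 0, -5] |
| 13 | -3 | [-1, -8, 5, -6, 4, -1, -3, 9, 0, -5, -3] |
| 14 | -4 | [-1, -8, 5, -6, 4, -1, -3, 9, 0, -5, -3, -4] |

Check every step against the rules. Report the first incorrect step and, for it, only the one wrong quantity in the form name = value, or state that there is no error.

Step 1: push -1: top = -1 — checks out.
Step 2: push 8: top = 8 — consistent with the printout.
Step 3: -1 * 8 = -8 — the recorded entry deviates here.
Conclusion: step 3 carries the first error; the entry should be top = -8.

step 3, top = -8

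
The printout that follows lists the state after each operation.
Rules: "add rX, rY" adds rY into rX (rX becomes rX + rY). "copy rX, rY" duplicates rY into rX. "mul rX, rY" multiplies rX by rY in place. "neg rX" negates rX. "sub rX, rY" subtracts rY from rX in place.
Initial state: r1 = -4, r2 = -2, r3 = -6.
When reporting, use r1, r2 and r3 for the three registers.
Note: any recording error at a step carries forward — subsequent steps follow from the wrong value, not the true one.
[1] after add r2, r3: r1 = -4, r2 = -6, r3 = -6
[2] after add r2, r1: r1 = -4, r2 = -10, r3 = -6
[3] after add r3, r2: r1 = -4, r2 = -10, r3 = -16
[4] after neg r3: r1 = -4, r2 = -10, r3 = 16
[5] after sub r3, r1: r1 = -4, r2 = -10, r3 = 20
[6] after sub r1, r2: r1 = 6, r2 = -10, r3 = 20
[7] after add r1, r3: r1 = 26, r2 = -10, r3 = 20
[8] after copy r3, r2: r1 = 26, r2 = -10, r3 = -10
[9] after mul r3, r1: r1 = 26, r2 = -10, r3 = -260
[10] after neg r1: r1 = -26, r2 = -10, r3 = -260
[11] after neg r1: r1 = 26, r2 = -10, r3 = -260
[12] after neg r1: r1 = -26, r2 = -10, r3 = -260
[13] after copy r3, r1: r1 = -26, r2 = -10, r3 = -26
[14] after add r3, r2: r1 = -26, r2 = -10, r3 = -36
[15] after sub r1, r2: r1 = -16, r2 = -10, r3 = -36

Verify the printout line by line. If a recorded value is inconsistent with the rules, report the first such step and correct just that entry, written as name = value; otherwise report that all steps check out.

step 1, r2 = -8

Recomputing the run from the initial state:
step 1: r1 = -4, r2 = -8, r3 = -6
step 2: r1 = -4, r2 = -12, r3 = -6
step 3: r1 = -4, r2 = -12, r3 = -18
step 4: r1 = -4, r2 = -12, r3 = 18
step 5: r1 = -4, r2 = -12, r3 = 22
step 6: r1 = 8, r2 = -12, r3 = 22
step 7: r1 = 30, r2 = -12, r3 = 22
step 8: r1 = 30, r2 = -12, r3 = -12
step 9: r1 = 30, r2 = -12, r3 = -360
step 10: r1 = -30, r2 = -12, r3 = -360
step 11: r1 = 30, r2 = -12, r3 = -360
step 12: r1 = -30, r2 = -12, r3 = -360
step 13: r1 = -30, r2 = -12, r3 = -30
step 14: r1 = -30, r2 = -12, r3 = -42
step 15: r1 = -18, r2 = -12, r3 = -42
The first disagreement with the printout is at step 1, where the value should be r2 = -8.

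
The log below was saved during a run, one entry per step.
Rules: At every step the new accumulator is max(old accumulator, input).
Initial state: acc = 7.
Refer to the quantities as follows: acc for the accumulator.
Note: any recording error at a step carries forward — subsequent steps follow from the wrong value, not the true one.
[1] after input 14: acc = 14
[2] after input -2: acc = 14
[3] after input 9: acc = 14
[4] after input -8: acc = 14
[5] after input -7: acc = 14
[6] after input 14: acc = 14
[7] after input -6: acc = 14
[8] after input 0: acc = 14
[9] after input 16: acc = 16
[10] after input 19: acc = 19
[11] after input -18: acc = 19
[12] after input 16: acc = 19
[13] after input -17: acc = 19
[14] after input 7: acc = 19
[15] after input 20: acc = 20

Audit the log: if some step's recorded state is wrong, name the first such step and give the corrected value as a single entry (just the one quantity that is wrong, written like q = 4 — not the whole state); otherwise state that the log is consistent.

no error

Step 1: acc = max(7, 14) = 14 — exactly as logged.
Step 2: acc = max(14, -2) = 14 — verified.
Step 3: acc = max(14, 9) = 14 — confirmed correct.
Step 4: acc = max(14, -8) = 14 — same as recorded.
Step 5: acc = max(14, -7) = 14 — same as recorded.
Step 6: acc = max(14, 14) = 14 — same as recorded.
Step 7: acc = max(14, -6) = 14 — consistent with the log.
Step 8: acc = max(14, 0) = 14 — checks out.
Step 9: acc = max(14, 16) = 16 — exactly as logged.
Step 10: acc = max(16, 19) = 19 — confirmed correct.
Step 11: acc = max(19, -18) = 19 — matches.
Step 12: acc = max(19, 16) = 19 — verified.
Step 13: acc = max(19, -17) = 19 — checks out.
Step 14: acc = max(19, 7) = 19 — agrees with the log.
Step 15: acc = max(19, 20) = 20 — in agreement.
The whole run recomputes cleanly — no discrepancies.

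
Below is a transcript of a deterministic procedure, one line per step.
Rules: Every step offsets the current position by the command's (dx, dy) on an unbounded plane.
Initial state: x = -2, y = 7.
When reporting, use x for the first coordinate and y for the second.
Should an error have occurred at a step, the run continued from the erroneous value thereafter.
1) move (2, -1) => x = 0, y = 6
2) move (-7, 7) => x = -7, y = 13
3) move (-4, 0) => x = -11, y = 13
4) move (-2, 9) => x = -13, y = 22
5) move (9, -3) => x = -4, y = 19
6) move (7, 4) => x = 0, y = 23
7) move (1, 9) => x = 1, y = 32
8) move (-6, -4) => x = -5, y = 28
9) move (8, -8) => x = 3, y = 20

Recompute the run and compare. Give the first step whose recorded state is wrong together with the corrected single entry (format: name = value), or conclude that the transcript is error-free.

Recomputing the run from the initial state:
step 1: x = 0, y = 6
step 2: x = -7, y = 13
step 3: x = -11, y = 13
step 4: x = -13, y = 22
step 5: x = -4, y = 19
step 6: x = 3, y = 23
step 7: x = 4, y = 32
step 8: x = -2, y = 28
step 9: x = 6, y = 20
The first disagreement with the transcript is at step 6, where the value should be x = 3.

step 6, x = 3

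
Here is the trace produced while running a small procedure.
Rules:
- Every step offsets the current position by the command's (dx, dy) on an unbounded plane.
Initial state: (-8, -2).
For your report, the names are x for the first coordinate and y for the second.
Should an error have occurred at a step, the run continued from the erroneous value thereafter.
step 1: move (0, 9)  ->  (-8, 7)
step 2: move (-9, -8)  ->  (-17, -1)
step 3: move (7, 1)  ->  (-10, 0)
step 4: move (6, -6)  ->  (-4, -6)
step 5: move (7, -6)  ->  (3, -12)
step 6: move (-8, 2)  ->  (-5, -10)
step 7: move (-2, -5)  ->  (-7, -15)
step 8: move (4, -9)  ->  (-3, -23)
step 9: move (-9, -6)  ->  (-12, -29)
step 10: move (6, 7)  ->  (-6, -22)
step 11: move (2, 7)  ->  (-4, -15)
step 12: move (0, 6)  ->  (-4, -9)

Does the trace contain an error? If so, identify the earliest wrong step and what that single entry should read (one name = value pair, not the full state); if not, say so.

step 8, y = -24

Recomputing the run from the initial state:
step 1: x = -8, y = 7
step 2: x = -17, y = -1
step 3: x = -10, y = 0
step 4: x = -4, y = -6
step 5: x = 3, y = -12
step 6: x = -5, y = -10
step 7: x = -7, y = -15
step 8: x = -3, y = -24
step 9: x = -12, y = -30
step 10: x = -6, y = -23
step 11: x = -4, y = -16
step 12: x = -4, y = -10
The first disagreement with the trace is at step 8, where the value should be y = -24.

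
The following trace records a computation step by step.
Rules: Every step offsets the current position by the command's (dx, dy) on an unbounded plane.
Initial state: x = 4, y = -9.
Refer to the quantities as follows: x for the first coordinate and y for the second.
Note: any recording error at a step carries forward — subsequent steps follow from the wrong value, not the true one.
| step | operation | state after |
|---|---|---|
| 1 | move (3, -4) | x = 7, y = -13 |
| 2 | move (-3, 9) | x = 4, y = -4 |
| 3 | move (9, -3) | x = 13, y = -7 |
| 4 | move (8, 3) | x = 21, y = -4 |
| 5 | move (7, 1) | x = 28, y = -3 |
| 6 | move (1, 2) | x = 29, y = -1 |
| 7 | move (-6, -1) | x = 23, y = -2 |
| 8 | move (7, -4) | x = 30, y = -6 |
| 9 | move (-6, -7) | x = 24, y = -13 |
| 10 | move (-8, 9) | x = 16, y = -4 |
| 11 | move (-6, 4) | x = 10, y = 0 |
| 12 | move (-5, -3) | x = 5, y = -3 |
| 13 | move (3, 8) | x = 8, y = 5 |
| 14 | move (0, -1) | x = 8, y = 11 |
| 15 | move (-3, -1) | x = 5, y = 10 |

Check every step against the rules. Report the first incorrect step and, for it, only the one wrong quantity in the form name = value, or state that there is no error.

step 14, y = 4

1. x = 4 + (3) = 7, y = -9 + (-4) = -13 (in agreement)
2. x = 7 + (-3) = 4, y = -13 + (9) = -4 (matches)
3. x = 4 + (9) = 13, y = -4 + (-3) = -7 (no discrepancy)
4. x = 13 + (8) = 21, y = -7 + (3) = -4 (verified)
5. x = 21 + (7) = 28, y = -4 + (1) = -3 (exactly as logged)
6. x = 28 + (1) = 29, y = -3 + (2) = -1 (agrees with the trace)
7. x = 29 + (-6) = 23, y = -1 + (-1) = -2 (matches)
8. x = 23 + (7) = 30, y = -2 + (-4) = -6 (same as recorded)
9. x = 30 + (-6) = 24, y = -6 + (-7) = -13 (checks out)
10. x = 24 + (-8) = 16, y = -13 + (9) = -4 (matches)
11. x = 16 + (-6) = 10, y = -4 + (4) = 0 (confirmed correct)
12. x = 10 + (-5) = 5, y = 0 + (-3) = -3 (checks out)
13. x = 5 + (3) = 8, y = -3 + (8) = 5 (checks out)
14. x = 8 + (0) = 8, y = 5 + (-1) = 4 (the entry is off here)
First incorrect step: 14; the correct value is y = 4.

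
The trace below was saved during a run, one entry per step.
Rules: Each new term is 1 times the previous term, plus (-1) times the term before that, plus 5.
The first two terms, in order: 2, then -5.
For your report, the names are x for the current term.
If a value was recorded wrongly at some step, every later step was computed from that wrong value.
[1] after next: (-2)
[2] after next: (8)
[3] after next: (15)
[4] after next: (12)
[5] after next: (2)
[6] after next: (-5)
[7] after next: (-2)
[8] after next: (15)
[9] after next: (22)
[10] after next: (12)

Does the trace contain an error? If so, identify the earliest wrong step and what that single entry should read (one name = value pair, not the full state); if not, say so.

Recomputing the run from the initial state:
step 1: x = -2
step 2: x = 8
step 3: x = 15
step 4: x = 12
step 5: x = 2
step 6: x = -5
step 7: x = -2
step 8: x = 8
step 9: x = 15
step 10: x = 12
The first disagreement with the trace is at step 8, where the value should be x = 8.

step 8, x = 8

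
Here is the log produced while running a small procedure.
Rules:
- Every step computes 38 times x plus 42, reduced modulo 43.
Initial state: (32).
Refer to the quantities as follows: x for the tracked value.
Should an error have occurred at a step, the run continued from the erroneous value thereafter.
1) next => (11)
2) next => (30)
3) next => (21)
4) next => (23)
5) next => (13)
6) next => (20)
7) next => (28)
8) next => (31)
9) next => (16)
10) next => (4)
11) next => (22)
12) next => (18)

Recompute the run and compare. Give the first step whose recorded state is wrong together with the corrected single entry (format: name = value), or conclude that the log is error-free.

step 1: x = (38*32 + 42) mod 43 = 11 -> matches
step 2: x = (38*11 + 42) mod 43 = 30 -> no discrepancy
step 3: x = (38*30 + 42) mod 43 = 21 -> verified
step 4: x = (38*21 + 42) mod 43 = 23 -> consistent with the log
step 5: x = (38*23 + 42) mod 43 = 13 -> verified
step 6: x = (38*13 + 42) mod 43 = 20 -> exactly as logged
step 7: x = (38*20 + 42) mod 43 = 28 -> consistent with the log
step 8: x = (38*28 + 42) mod 43 = 31 -> same as recorded
step 9: x = (38*31 + 42) mod 43 = 16 -> confirmed correct
step 10: x = (38*16 + 42) mod 43 = 5 -> first mismatch against the log
So the first discrepancy is step 10, where the right value is x = 5.

step 10, x = 5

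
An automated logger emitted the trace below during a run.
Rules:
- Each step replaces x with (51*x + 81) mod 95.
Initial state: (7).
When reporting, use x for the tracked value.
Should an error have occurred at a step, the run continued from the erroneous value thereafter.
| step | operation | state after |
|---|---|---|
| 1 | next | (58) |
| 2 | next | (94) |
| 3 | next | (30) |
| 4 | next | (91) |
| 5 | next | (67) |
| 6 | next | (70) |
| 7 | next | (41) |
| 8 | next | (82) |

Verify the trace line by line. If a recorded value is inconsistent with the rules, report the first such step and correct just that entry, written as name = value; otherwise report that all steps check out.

Recomputing the run from the initial state:
step 1: x = 58
step 2: x = 94
step 3: x = 30
step 4: x = 91
step 5: x = 67
step 6: x = 78
step 7: x = 69
step 8: x = 85
The first disagreement with the trace is at step 6, where the value should be x = 78.

step 6, x = 78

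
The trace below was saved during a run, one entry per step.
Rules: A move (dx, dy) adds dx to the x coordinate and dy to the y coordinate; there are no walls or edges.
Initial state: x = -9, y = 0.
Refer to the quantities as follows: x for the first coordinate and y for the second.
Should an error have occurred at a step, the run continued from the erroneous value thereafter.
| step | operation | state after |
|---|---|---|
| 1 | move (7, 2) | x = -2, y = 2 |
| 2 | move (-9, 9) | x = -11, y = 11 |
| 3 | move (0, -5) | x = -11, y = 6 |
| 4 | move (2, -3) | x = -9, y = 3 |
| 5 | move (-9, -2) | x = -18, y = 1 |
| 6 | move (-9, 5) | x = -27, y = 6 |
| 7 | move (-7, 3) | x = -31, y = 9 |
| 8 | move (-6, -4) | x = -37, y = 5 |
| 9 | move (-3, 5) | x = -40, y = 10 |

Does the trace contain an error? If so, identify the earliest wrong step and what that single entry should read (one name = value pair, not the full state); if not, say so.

step 7, x = -34

Recomputing the run from the initial state:
step 1: x = -2, y = 2
step 2: x = -11, y = 11
step 3: x = -11, y = 6
step 4: x = -9, y = 3
step 5: x = -18, y = 1
step 6: x = -27, y = 6
step 7: x = -34, y = 9
step 8: x = -40, y = 5
step 9: x = -43, y = 10
The first disagreement with the trace is at step 7, where the value should be x = -34.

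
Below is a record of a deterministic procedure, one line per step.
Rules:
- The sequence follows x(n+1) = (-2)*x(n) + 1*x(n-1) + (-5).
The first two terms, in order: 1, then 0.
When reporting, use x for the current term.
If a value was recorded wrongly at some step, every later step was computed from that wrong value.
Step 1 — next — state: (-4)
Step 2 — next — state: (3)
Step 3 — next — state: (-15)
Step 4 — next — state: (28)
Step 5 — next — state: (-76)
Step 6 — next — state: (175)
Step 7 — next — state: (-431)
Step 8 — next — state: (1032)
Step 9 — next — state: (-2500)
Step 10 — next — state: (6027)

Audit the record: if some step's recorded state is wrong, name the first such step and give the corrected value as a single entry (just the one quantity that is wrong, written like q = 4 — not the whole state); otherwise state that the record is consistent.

Recomputing the run from the initial state:
step 1: x = -4
step 2: x = 3
step 3: x = -15
step 4: x = 28
step 5: x = -76
step 6: x = 175
step 7: x = -431
step 8: x = 1032
step 9: x = -2500
step 10: x = 6027
This matches the record at every step.

no error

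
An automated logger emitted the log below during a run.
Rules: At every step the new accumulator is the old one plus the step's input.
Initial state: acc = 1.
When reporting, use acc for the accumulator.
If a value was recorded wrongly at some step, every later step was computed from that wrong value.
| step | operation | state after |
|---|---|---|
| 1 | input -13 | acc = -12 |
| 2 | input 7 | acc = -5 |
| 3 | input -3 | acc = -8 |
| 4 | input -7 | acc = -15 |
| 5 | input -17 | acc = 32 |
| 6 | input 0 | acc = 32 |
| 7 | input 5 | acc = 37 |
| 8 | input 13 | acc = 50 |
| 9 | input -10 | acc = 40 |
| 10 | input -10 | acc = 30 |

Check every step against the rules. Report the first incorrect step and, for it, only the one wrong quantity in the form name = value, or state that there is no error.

step 5, acc = -32

Recomputing the run from the initial state:
step 1: acc = -12
step 2: acc = -5
step 3: acc = -8
step 4: acc = -15
step 5: acc = -32
step 6: acc = -32
step 7: acc = -27
step 8: acc = -14
step 9: acc = -24
step 10: acc = -34
The first disagreement with the log is at step 5, where the value should be acc = -32.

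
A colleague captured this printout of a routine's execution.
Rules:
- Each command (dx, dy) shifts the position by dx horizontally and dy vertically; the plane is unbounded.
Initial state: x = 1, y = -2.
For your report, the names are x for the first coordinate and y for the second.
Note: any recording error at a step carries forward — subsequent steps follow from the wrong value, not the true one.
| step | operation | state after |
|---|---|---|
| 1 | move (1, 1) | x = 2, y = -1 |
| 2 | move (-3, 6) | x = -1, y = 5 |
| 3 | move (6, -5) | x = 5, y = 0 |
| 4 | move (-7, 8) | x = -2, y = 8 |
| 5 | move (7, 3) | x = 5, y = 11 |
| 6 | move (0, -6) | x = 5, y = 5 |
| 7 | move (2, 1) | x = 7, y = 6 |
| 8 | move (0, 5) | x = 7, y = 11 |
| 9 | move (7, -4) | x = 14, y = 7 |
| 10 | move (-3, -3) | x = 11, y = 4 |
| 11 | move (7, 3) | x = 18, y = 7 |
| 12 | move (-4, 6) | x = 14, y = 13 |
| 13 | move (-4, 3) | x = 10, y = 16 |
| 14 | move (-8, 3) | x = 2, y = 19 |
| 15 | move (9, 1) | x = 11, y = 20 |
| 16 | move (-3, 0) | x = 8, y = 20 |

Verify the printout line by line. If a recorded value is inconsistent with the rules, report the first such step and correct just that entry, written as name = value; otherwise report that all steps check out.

Recomputing the run from the initial state:
step 1: x = 2, y = -1
step 2: x = -1, y = 5
step 3: x = 5, y = 0
step 4: x = -2, y = 8
step 5: x = 5, y = 11
step 6: x = 5, y = 5
step 7: x = 7, y = 6
step 8: x = 7, y = 11
step 9: x = 14, y = 7
step 10: x = 11, y = 4
step 11: x = 18, y = 7
step 12: x = 14, y = 13
step 13: x = 10, y = 16
step 14: x = 2, y = 19
step 15: x = 11, y = 20
step 16: x = 8, y = 20
This matches the printout at every step.

no error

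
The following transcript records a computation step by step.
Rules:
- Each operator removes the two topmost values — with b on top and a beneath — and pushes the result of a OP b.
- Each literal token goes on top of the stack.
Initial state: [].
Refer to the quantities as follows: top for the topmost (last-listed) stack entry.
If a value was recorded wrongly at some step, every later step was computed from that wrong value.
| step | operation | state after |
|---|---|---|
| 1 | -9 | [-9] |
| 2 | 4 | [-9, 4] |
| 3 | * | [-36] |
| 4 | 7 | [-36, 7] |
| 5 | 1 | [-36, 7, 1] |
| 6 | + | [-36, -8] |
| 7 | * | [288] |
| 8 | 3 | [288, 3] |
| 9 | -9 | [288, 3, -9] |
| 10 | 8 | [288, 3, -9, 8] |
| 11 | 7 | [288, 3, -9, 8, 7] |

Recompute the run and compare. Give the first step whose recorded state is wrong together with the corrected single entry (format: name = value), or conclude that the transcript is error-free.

step 6, top = 8

1. push -9: top = -9 (consistent with the transcript)
2. push 4: top = 4 (agrees with the transcript)
3. -9 * 4 = -36 (in agreement)
4. push 7: top = 7 (same as recorded)
5. push 1: top = 1 (exactly as logged)
6. 7 + 1 = 8 (the transcript disagrees here)
The audit stops at step 6: the recorded entry is wrong and should be top = 8.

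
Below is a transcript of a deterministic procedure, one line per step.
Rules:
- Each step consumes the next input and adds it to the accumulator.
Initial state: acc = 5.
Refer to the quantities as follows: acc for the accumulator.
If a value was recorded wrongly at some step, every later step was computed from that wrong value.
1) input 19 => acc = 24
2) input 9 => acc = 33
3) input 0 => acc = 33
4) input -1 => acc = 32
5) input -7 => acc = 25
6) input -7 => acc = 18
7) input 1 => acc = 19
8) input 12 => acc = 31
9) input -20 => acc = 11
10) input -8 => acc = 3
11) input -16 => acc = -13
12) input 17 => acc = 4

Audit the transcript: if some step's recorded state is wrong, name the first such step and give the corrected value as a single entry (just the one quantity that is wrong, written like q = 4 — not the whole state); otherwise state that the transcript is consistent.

no error

1. acc = 5 + 19 = 24 (confirmed correct)
2. acc = 24 + 9 = 33 (checks out)
3. acc = 33 + 0 = 33 (matches)
4. acc = 33 + -1 = 32 (no discrepancy)
5. acc = 32 + -7 = 25 (confirmed correct)
6. acc = 25 + -7 = 18 (verified)
7. acc = 18 + 1 = 19 (agrees with the transcript)
8. acc = 19 + 12 = 31 (same as recorded)
9. acc = 31 + -20 = 11 (same as recorded)
10. acc = 11 + -8 = 3 (in agreement)
11. acc = 3 + -16 = -13 (same as recorded)
12. acc = -13 + 17 = 4 (consistent with the transcript)
The recomputation confirms every line.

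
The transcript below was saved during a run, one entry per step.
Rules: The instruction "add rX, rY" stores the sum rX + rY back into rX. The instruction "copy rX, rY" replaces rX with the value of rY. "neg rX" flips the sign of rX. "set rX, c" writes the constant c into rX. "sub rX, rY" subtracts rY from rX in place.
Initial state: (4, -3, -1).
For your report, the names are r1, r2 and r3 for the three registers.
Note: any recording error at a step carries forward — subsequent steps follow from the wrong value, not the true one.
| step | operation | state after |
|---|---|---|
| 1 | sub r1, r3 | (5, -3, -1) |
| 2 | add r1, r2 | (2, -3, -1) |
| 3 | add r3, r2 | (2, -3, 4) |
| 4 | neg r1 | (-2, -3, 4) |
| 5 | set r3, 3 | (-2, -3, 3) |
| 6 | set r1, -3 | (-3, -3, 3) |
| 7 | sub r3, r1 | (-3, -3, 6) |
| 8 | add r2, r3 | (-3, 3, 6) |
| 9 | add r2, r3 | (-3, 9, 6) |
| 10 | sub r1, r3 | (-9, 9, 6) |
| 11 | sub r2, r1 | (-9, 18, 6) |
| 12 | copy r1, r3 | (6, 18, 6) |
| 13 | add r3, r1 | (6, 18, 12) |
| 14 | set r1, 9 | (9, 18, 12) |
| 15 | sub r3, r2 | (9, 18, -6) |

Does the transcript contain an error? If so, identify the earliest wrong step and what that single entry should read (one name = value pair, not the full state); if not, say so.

step 1: r1 = 4 - -1 = 5 -> verified
step 2: r1 = 5 + -3 = 2 -> checks out
step 3: r3 = -1 + -3 = -4 -> this is not what the transcript shows
The earliest wrong entry is at step 3: it should read r3 = -4.

step 3, r3 = -4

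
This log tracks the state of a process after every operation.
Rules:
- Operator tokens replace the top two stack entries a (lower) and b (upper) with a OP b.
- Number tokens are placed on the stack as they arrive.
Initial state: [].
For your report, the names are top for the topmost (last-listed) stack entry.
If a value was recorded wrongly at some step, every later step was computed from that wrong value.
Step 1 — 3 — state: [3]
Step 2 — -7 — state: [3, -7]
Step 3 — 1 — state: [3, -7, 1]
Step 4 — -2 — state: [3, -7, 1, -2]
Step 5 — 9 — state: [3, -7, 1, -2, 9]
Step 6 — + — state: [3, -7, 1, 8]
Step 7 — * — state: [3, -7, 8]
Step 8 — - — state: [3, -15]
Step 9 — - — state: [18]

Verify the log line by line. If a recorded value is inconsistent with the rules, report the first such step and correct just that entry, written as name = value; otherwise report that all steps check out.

step 1: push 3: top = 3 -> matches
step 2: push -7: top = -7 -> agrees with the log
step 3: push 1: top = 1 -> agrees with the log
step 4: push -2: top = -2 -> same as recorded
step 5: push 9: top = 9 -> verified
step 6: -2 + 9 = 7 -> the log has a different value
So the first discrepancy is step 6, where the right value is top = 7.

step 6, top = 7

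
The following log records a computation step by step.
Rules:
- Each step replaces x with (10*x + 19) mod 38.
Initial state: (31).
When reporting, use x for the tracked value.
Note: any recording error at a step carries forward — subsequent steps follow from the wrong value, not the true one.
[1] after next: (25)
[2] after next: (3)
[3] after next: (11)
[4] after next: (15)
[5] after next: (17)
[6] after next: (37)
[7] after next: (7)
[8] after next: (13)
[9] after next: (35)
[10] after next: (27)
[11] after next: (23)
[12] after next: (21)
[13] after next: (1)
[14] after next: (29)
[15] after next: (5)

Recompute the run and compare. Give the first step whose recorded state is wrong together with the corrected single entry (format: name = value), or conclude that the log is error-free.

1. x = (10*31 + 19) mod 38 = 25 (verified)
2. x = (10*25 + 19) mod 38 = 3 (consistent with the log)
3. x = (10*3 + 19) mod 38 = 11 (matches)
4. x = (10*11 + 19) mod 38 = 15 (agrees with the log)
5. x = (10*15 + 19) mod 38 = 17 (verified)
6. x = (10*17 + 19) mod 38 = 37 (no discrepancy)
7. x = (10*37 + 19) mod 38 = 9 (this is not what the log shows)
The earliest wrong entry is at step 7: it should read x = 9.

step 7, x = 9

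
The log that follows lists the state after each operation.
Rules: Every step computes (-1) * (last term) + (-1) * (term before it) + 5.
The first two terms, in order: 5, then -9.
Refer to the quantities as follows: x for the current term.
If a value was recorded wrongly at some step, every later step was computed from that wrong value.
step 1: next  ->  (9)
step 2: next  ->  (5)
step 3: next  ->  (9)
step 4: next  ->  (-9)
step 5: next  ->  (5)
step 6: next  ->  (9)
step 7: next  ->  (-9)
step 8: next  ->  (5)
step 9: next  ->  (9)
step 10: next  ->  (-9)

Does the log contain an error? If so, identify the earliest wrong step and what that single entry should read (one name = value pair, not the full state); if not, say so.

step 3, x = -9

1. x = -1*(-9) + (-1)*(5) + (5) = 9 (matches)
2. x = -1*(9) + (-1)*(-9) + (5) = 5 (consistent with the log)
3. x = -1*(5) + (-1)*(9) + (5) = -9 (this is not what the log shows)
So the first discrepancy is step 3, where the right value is x = -9.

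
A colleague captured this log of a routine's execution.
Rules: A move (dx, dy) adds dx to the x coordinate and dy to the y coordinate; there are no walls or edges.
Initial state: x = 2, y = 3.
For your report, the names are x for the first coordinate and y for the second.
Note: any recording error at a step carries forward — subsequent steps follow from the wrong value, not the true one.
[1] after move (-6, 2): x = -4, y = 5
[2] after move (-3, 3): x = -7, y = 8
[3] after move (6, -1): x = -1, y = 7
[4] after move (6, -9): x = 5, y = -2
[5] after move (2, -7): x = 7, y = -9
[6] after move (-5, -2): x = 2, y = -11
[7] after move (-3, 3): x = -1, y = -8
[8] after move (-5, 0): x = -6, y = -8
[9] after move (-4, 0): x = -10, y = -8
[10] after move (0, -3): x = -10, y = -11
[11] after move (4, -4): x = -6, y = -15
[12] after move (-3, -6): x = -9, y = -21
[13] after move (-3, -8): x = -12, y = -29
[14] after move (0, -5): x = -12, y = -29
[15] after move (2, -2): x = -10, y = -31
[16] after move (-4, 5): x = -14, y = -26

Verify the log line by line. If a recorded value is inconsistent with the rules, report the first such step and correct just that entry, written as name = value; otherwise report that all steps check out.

1. x = 2 + (-6) = -4, y = 3 + (2) = 5 (checks out)
2. x = -4 + (-3) = -7, y = 5 + (3) = 8 (consistent with the log)
3. x = -7 + (6) = -1, y = 8 + (-1) = 7 (same as recorded)
4. x = -1 + (6) = 5, y = 7 + (-9) = -2 (agrees with the log)
5. x = 5 + (2) = 7, y = -2 + (-7) = -9 (checks out)
6. x = 7 + (-5) = 2, y = -9 + (-2) = -11 (matches)
7. x = 2 + (-3) = -1, y = -11 + (3) = -8 (matches)
8. x = -1 + (-5) = -6, y = -8 + (0) = -8 (matches)
9. x = -6 + (-4) = -10, y = -8 + (0) = -8 (verified)
10. x = -10 + (0) = -10, y = -8 + (-3) = -11 (agrees with the log)
11. x = -10 + (4) = -6, y = -11 + (-4) = -15 (matches)
12. x = -6 + (-3) = -9, y = -15 + (-6) = -21 (no discrepancy)
13. x = -9 + (-3) = -12, y = -21 + (-8) = -29 (verified)
14. x = -12 + (0) = -12, y = -29 + (-5) = -34 (not what was recorded)
So the first discrepancy is step 14, where the right value is y = -34.

step 14, y = -34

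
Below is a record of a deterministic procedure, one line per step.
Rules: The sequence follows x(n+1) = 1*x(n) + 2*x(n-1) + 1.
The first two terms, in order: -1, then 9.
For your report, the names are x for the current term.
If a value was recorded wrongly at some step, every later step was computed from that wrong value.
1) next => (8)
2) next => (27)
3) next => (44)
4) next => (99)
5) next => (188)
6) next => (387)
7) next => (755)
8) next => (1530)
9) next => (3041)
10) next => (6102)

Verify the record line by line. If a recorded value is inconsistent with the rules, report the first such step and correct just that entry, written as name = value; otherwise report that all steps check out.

step 7, x = 764

Recomputing the run from the initial state:
step 1: x = 8
step 2: x = 27
step 3: x = 44
step 4: x = 99
step 5: x = 188
step 6: x = 387
step 7: x = 764
step 8: x = 1539
step 9: x = 3068
step 10: x = 6147
The first disagreement with the record is at step 7, where the value should be x = 764.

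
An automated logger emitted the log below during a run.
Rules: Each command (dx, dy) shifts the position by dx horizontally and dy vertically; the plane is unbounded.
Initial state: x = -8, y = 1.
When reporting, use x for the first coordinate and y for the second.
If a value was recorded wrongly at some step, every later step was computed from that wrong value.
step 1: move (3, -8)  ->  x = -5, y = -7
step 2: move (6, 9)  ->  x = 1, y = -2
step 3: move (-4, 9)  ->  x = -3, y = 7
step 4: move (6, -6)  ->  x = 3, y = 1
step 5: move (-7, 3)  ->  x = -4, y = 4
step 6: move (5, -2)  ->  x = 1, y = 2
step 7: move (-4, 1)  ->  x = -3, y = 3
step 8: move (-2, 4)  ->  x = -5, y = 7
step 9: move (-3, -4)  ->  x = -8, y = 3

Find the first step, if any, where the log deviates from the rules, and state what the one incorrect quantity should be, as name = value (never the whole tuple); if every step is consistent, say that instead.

Recomputing the run from the initial state:
step 1: x = -5, y = -7
step 2: x = 1, y = 2
step 3: x = -3, y = 11
step 4: x = 3, y = 5
step 5: x = -4, y = 8
step 6: x = 1, y = 6
step 7: x = -3, y = 7
step 8: x = -5, y = 11
step 9: x = -8, y = 7
The first disagreement with the log is at step 2, where the value should be y = 2.

step 2, y = 2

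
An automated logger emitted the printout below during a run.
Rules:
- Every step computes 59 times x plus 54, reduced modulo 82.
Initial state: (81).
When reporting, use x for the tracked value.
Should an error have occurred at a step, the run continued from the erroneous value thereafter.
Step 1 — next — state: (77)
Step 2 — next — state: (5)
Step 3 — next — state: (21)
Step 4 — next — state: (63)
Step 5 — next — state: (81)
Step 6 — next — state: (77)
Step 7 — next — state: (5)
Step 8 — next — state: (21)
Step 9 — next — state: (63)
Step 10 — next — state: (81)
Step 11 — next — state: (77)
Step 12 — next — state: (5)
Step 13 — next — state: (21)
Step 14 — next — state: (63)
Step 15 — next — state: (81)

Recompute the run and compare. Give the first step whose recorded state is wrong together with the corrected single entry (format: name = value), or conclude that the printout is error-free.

step 1: x = (59*81 + 54) mod 82 = 77 -> in agreement
step 2: x = (59*77 + 54) mod 82 = 5 -> checks out
step 3: x = (59*5 + 54) mod 82 = 21 -> checks out
step 4: x = (59*21 + 54) mod 82 = 63 -> consistent with the printout
step 5: x = (59*63 + 54) mod 82 = 81 -> checks out
step 6: x = (59*81 + 54) mod 82 = 77 -> same as recorded
step 7: x = (59*77 + 54) mod 82 = 5 -> consistent with the printout
step 8: x = (59*5 + 54) mod 82 = 21 -> verified
step 9: x = (59*21 + 54) mod 82 = 63 -> no discrepancy
step 10: x = (59*63 + 54) mod 82 = 81 -> confirmed correct
step 11: x = (59*81 + 54) mod 82 = 77 -> checks out
step 12: x = (59*77 + 54) mod 82 = 5 -> verified
step 13: x = (59*5 + 54) mod 82 = 21 -> agrees with the printout
step 14: x = (59*21 + 54) mod 82 = 63 -> verified
step 15: x = (59*63 + 54) mod 82 = 81 -> matches
No step deviates from the rules.

no error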